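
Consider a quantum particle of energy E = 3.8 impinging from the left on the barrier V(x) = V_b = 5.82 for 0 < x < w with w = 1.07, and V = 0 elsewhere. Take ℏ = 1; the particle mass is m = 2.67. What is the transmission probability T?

E < V_b: inside the barrier ψ ∝ e^{±κx} with κ = √(2m(V_b − E))/ℏ = 3.284.
κw = 3.514, sinh(κw) = 16.78.
Matching ψ, ψ′ at both faces gives T = [1 + V_b² sinh²(κw) / (4E(V_b − E))]⁻¹ = 1/311.6 = 0.00321.

T = 0.00321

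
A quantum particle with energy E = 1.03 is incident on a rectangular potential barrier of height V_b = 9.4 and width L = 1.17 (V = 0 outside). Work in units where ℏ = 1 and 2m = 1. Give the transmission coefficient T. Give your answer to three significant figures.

Since E < V_b the interior solution is evanescent with decay constant κ = √(2m(V_b − E))/ℏ = 2.893.
κL = 3.385, sinh(κL) = 14.74.
Matching ψ, ψ′ at both faces gives T = [1 + V_b² sinh²(κL) / (4E(V_b − E))]⁻¹ = 1/557.8 = 0.00179.

T = 0.00179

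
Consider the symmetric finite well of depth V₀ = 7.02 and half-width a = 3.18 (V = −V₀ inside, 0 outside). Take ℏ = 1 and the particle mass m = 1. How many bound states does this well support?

Define the well-strength parameter z₀ = (a/ℏ)√(2mV₀) = 3.18 × √(2·1·7.02) = 11.92.
A new bound state (alternating even/odd) appears each time z₀ passes a multiple of π/2, so N = ⌊2z₀/π⌋ + 1 = ⌊7.586⌋ + 1 = 8.

N = 8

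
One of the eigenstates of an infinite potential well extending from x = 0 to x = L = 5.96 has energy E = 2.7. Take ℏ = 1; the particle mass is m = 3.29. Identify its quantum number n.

n = 8

For an infinite well E_n = n²π²ℏ²/(2mL²), so n = (L/πℏ)√(2mE).
n = (5.96/π) × √(2 × 3.29 × 2.7) = 7.996 → n = 8.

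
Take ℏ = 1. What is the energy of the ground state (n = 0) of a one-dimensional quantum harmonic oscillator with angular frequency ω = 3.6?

E = 1.80

Using E_n = (n + ½)ℏω: E_0 = 0.5 × 3.6 = 1.800.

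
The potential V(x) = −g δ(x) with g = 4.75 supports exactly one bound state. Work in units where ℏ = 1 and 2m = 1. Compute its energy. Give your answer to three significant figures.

E = -5.64

For x ≠ 0 the bound state is ψ ∝ e^{−κ|x|}; integrating the TISE across the delta gives the cusp condition 2κ = 2mg/ℏ², so κ = 2.375.
Then E = −ℏ²κ²/(2m) = −mg²/(2ℏ²) = -5.641.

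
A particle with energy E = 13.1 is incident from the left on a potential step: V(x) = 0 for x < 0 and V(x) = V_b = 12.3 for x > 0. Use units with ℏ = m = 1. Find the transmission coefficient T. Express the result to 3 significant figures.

The wavenumbers are k₁ = √(2mE)/ℏ = 5.119 on the left and k₂ = √(2m(E − V_b))/ℏ = 1.265 on the right.
Continuity of ψ and ψ′ at the step yields the reflection amplitude r = (k₁ − k₂)/(k₁ + k₂) = 0.6037; thus R = |r|² = 0.3644, T = 0.6356.

T = 0.636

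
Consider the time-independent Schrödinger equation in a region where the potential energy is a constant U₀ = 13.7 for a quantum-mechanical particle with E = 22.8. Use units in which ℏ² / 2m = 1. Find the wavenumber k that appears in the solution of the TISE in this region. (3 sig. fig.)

With E > U₀ the solution is oscillatory, ψ ∝ e^{±ikx} with k = √(2m(E − U₀))/ℏ.
k = √(2 × 0.5 × 9.1) = 3.017.

k = 3.02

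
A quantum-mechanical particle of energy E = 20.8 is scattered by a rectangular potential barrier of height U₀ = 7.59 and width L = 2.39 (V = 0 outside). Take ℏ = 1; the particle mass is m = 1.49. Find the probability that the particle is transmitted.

T = 0.978

Above the barrier the interior wavenumber is k₂ = √(2m(E − U₀))/ℏ = 6.274, giving phase k₂L = 15.00.
T = [1 + U₀² sin²(k₂L) / (4E(E − U₀))]⁻¹ = 1/1.022 = 0.978.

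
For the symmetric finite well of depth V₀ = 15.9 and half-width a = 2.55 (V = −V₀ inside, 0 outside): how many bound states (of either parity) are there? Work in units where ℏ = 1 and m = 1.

N = 10

Define the well-strength parameter z₀ = (a/ℏ)√(2mV₀) = 2.55 × √(2·1·15.9) = 14.38.
The even/odd transcendental equations gain one root per π/2 in z₀, giving N = 1 + ⌊2z₀/π⌋ = 1 + ⌊9.154⌋ = 10.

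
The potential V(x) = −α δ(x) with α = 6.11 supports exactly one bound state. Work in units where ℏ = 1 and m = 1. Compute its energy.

E = -18.7

The bound state is ψ(x) = √κ e^{−κ|x|}. The derivative jump ψ'(0⁺) − ψ'(0⁻) = −(2mα/ℏ²)ψ(0) fixes κ = mα/ℏ² = 6.110.
Then E = −ℏ²κ²/(2m) = −mα²/(2ℏ²) = -18.67.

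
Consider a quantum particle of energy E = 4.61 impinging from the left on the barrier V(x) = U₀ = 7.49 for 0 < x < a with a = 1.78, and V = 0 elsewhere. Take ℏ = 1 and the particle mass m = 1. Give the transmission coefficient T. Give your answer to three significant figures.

Since E < U₀ the interior solution is evanescent with decay constant κ = √(2m(U₀ − E))/ℏ = 2.400.
κa = 4.272, sinh(κa) = 35.83.
The exact tunnelling result is T⁻¹ = 1 + U₀² sinh²(κa) / [4E(U₀ − E)] = 1357, so T = 0.000737.

T = 0.000737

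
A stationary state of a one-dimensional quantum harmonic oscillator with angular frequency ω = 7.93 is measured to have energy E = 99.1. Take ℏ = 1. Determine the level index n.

E_n = ℏω(n + ½) ⇒ n = E/(ℏω) − ½ = 99.1/7.93 − 0.5 = 11.997 → n = 12.

n = 12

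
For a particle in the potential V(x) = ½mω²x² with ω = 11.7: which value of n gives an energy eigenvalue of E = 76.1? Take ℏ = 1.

n = 6

Invert E_n = (n + ½)ℏω: n = E/ℏω − ½ = 6.004, so n = 6.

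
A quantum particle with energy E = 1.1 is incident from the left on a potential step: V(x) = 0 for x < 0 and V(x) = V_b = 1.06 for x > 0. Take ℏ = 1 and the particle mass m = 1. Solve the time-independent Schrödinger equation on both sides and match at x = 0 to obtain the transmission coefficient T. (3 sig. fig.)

T = 0.538

The wavenumbers are k₁ = √(2mE)/ℏ = 1.483 on the left and k₂ = √(2m(E − V_b))/ℏ = 0.2828 on the right.
Continuity of ψ and ψ′ at the step yields the reflection amplitude r = (k₁ − k₂)/(k₁ + k₂) = 0.6797; thus R = |r|² = 0.4620, T = 0.5380.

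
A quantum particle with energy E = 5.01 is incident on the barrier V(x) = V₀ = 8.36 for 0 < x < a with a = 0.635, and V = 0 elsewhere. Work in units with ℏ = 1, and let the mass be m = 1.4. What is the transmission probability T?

Since E < V₀ the interior solution is evanescent with decay constant κ = √(2m(V₀ − E))/ℏ = 3.063.
κa = 1.945, sinh(κa) = 3.425.
The exact tunnelling result is T⁻¹ = 1 + V₀² sinh²(κa) / [4E(V₀ − E)] = 13.21, so T = 0.0757.

T = 0.0757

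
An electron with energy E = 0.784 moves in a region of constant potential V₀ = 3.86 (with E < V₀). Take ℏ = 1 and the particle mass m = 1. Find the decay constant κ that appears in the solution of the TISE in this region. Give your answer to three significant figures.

κ = 2.48

Since E < V₀ the TISE in this region is ψ'' = κ²ψ with κ = √(2m(V₀ − E))/ℏ.
κ = √(2 × 1 × 3.076) = 2.480.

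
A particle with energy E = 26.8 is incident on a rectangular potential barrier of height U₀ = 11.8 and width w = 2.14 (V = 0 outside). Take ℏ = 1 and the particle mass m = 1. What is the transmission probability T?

T = 0.954

Above the barrier the interior wavenumber is k₂ = √(2m(E − U₀))/ℏ = 5.477, giving phase k₂w = 11.72.
Matching at both interfaces gives T⁻¹ = 1 + U₀² sin²(k₂w) / [4E(E − U₀)] = 1.048, hence T = 0.954.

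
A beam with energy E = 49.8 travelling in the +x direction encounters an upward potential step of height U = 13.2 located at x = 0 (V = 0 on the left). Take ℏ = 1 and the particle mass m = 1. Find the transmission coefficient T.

On each side the TISE gives plane waves with k = √(2m(E − V))/ℏ: k₁ = √(2·1·49.8) = 9.980, k₂ = √(2·1·36.6) = 8.556.
Matching ψ and ψ′ at x = 0 gives r = (k₁ − k₂)/(k₁ + k₂), so R = r² = 0.005904 and T = 1 − R = 0.9941.

T = 0.994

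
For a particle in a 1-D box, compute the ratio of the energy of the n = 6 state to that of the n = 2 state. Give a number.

9

Since E_n ∝ n², the ratio is (6/2)² = 9.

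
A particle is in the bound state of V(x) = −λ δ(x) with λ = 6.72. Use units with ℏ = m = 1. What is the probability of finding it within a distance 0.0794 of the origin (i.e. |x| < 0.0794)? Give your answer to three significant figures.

The normalised bound state is ψ = √κ e^{−κ|x|} with κ = mλ/ℏ² = 6.720.
P(|x| < d) = ∫_{−d}^{d} κ e^{−2κ|x|} dx = 1 − e^{−2κd} = 1 − e^{−1.067} = 0.6560.

P = 0.656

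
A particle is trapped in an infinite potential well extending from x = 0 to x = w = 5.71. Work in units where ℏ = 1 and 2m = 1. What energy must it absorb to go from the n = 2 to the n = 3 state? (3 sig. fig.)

ΔE = 1.51

E_n = n²π²ℏ²/(2mw²), so ΔE = (3² − 2²) π²ℏ²/(2mw²).
ΔE = 5 × π² / (2 × 0.5 × 5.71²) = 1.514.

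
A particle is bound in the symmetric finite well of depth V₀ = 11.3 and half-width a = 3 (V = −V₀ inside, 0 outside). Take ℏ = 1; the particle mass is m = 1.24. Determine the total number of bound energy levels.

N = 11

Define the well-strength parameter z₀ = (a/ℏ)√(2mV₀) = 3 × √(2·1.24·11.3) = 15.88.
A new bound state (alternating even/odd) appears each time z₀ passes a multiple of π/2, so N = ⌊2z₀/π⌋ + 1 = ⌊10.11⌋ + 1 = 11.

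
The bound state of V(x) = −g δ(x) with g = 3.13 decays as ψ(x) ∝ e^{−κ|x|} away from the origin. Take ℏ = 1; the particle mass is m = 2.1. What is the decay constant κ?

Integrating the TISE across x = 0 gives the cusp condition ψ'(0⁺) − ψ'(0⁻) = −(2mg/ℏ²)ψ(0).
With ψ ∝ e^{−κ|x|} this yields −2κ = −2mg/ℏ², so κ = mg/ℏ² = 6.573.

κ = 6.57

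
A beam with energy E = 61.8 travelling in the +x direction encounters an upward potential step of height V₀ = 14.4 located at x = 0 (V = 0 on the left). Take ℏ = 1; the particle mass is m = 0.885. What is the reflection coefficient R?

R = 0.00439

On each side the TISE gives plane waves with k = √(2m(E − V))/ℏ: k₁ = √(2·0.885·61.8) = 10.46, k₂ = √(2·0.885·47.4) = 9.160.
Continuity of ψ and ψ′ at the step yields the reflection amplitude r = (k₁ − k₂)/(k₁ + k₂) = 0.06622; thus R = |r|² = 0.004386, T = 0.9956.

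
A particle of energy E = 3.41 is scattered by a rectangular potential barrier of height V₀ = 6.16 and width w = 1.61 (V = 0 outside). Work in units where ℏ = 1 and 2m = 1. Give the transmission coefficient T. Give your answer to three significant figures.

T = 0.0188

E < V₀: inside the barrier ψ ∝ e^{±κx} with κ = √(2m(V₀ − E))/ℏ = 1.658.
κw = 2.670, sinh(κw) = 7.185.
The exact tunnelling result is T⁻¹ = 1 + V₀² sinh²(κw) / [4E(V₀ − E)] = 53.22, so T = 0.0188.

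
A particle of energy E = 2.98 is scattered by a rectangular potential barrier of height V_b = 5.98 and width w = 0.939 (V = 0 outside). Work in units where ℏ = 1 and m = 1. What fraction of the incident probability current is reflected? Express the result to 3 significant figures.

Since E < V_b the interior solution is evanescent with decay constant κ = √(2m(V_b − E))/ℏ = 2.449.
κw = 2.300, sinh(κw) = 4.937.
Matching ψ, ψ′ at both faces gives T = [1 + V_b² sinh²(κw) / (4E(V_b − E))]⁻¹ = 1/25.38 = 0.0394.
R = 1 − T = 0.961.

R = 0.961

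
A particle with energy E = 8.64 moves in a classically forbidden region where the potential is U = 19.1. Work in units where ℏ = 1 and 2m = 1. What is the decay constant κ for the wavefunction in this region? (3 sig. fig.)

Since E < U the TISE in this region is ψ'' = κ²ψ with κ = √(2m(U − E))/ℏ.
κ = √(2 × 0.5 × 10.46) = 3.234.

κ = 3.23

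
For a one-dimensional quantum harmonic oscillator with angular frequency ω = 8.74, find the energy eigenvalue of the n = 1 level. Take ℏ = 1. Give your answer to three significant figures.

E = 13.1

Using E_n = (n + ½)ℏω: E_1 = 1.5 × 8.74 = 13.11.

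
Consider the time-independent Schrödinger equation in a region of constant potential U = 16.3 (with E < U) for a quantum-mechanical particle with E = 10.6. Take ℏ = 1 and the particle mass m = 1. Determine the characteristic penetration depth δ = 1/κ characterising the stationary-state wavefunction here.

δ = 0.296

Since E < U the TISE in this region is ψ'' = κ²ψ with κ = √(2m(U − E))/ℏ.
κ = √(2 × 1 × 5.7) = 3.376. The penetration depth is δ = 1/κ = 0.296.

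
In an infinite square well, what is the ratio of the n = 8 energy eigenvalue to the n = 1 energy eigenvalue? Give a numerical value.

64

E_n = n²π²ℏ²/(2mL²) so the ratio is n₂²/n₁² = 64/1 = 64.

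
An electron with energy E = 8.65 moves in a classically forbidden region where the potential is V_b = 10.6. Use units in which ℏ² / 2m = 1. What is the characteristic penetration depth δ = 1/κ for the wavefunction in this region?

Since E < V_b the TISE in this region is ψ'' = κ²ψ with κ = √(2m(V_b − E))/ℏ.
κ = √(2 × 0.5 × 1.95) = 1.396. The penetration depth is δ = 1/κ = 0.716.

δ = 0.716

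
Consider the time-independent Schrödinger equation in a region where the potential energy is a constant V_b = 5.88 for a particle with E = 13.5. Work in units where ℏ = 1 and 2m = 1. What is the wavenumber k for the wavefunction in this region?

k = 2.76

With E > V_b the solution is oscillatory, ψ ∝ e^{±ikx} with k = √(2m(E − V_b))/ℏ.
k = √(2 × 0.5 × 7.62) = 2.760.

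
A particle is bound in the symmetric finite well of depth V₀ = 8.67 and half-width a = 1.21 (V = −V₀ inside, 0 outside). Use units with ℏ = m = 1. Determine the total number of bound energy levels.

N = 4

Define the well-strength parameter z₀ = (a/ℏ)√(2mV₀) = 1.21 × √(2·1·8.67) = 5.039.
A new bound state (alternating even/odd) appears each time z₀ passes a multiple of π/2, so N = ⌊2z₀/π⌋ + 1 = ⌊3.208⌋ + 1 = 4.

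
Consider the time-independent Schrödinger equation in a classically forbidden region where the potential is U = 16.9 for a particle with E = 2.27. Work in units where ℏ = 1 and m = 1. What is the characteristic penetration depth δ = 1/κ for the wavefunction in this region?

δ = 0.185

Since E < U the TISE in this region is ψ'' = κ²ψ with κ = √(2m(U − E))/ℏ.
κ = √(2 × 1 × 14.63) = 5.409. The penetration depth is δ = 1/κ = 0.185.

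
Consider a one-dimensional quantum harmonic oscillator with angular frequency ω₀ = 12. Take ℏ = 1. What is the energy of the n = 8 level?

The oscillator eigenvalues are E_n = ℏω₀(n + ½), so E_8 = 12 × 8.5 = 102.0.

E = 102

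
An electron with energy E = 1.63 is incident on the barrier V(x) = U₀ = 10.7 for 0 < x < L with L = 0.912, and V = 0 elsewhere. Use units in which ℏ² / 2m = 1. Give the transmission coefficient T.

Since E < U₀ the interior solution is evanescent with decay constant κ = √(2m(U₀ − E))/ℏ = 3.012.
κL = 2.747, sinh(κL) = 7.763.
The exact tunnelling result is T⁻¹ = 1 + U₀² sinh²(κL) / [4E(U₀ − E)] = 117.7, so T = 0.00850.

T = 0.00850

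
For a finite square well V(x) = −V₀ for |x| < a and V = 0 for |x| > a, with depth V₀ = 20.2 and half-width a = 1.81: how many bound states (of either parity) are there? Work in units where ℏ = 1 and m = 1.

N = 8

The dimensionless depth is z₀ = a√(2mV₀)/ℏ = 1.81 × √(40.40) = 11.50.
A new bound state (alternating even/odd) appears each time z₀ passes a multiple of π/2, so N = ⌊2z₀/π⌋ + 1 = ⌊7.324⌋ + 1 = 8.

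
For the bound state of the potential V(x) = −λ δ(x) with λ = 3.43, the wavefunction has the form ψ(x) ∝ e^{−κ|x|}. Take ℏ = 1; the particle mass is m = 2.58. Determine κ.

κ = 8.85

Integrate −(ℏ²/2m)ψ'' − λδ(x)ψ = Eψ from −ε to +ε: the ψ'' term gives ψ'(0⁺) − ψ'(0⁻) and the δ term gives −(2mλ/ℏ²)ψ(0).
With ψ ∝ e^{−κ|x|} this yields −2κ = −2mλ/ℏ², so κ = mλ/ℏ² = 8.849.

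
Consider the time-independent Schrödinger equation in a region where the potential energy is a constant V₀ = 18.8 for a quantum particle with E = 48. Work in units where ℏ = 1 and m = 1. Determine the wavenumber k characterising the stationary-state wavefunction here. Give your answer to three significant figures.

With E > V₀ the solution is oscillatory, ψ ∝ e^{±ikx} with k = √(2m(E − V₀))/ℏ.
k = √(2 × 1 × 29.2) = 7.642.

k = 7.64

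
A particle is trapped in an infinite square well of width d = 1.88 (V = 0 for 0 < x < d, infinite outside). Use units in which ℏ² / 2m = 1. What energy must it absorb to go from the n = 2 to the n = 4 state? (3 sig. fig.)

E_n = n²π²ℏ²/(2md²), so ΔE = (4² − 2²) π²ℏ²/(2md²).
ΔE = 12 × π² / (2 × 0.5 × 1.88²) = 33.51.

ΔE = 33.5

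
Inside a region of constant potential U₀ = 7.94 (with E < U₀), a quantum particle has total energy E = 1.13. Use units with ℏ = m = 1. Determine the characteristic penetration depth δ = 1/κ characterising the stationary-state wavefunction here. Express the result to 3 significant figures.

Since E < U₀ the TISE in this region is ψ'' = κ²ψ with κ = √(2m(U₀ − E))/ℏ.
κ = √(2 × 1 × 6.81) = 3.691. The penetration depth is δ = 1/κ = 0.271.

δ = 0.271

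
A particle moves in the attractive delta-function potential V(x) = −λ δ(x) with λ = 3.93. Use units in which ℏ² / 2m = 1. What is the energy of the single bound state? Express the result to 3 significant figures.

The bound state is ψ(x) = √κ e^{−κ|x|}. The derivative jump ψ'(0⁺) − ψ'(0⁻) = −(2mλ/ℏ²)ψ(0) fixes κ = mλ/ℏ² = 1.965.
Then E = −ℏ²κ²/(2m) = −mλ²/(2ℏ²) = -3.861.

E = -3.86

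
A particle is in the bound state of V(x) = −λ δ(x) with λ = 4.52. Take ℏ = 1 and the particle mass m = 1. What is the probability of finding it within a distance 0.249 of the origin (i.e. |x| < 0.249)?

P = 0.895

The normalised bound state is ψ = √κ e^{−κ|x|} with κ = mλ/ℏ² = 4.520.
P(|x| < d) = ∫_{−d}^{d} κ e^{−2κ|x|} dx = 1 − e^{−2κd} = 1 − e^{−2.251} = 0.8947.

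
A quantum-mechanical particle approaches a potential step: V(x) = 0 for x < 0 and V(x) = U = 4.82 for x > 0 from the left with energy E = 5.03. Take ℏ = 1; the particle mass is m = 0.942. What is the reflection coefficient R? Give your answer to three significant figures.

On each side the TISE gives plane waves with k = √(2m(E − V))/ℏ: k₁ = √(2·0.942·5.03) = 3.078, k₂ = √(2·0.942·0.21) = 0.6290.
Matching ψ and ψ′ at x = 0 gives r = (k₁ − k₂)/(k₁ + k₂), so R = r² = 0.4365 and T = 1 − R = 0.5635.

R = 0.436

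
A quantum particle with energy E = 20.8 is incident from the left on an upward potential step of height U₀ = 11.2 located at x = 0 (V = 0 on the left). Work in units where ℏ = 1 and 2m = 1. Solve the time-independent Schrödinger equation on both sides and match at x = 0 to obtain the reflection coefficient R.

On each side the TISE gives plane waves with k = √(2m(E − V))/ℏ: k₁ = √(2·½·20.8) = 4.561, k₂ = √(2·½·9.6) = 3.098.
Continuity of ψ and ψ′ at the step yields the reflection amplitude r = (k₁ − k₂)/(k₁ + k₂) = 0.1909; thus R = |r|² = 0.03645, T = 0.9635.

R = 0.0365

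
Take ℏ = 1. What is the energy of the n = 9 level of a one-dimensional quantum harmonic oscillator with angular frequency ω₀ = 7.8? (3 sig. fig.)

E = 74.1

Using E_n = (n + ½)ℏω₀: E_9 = 9.5 × 7.8 = 74.10.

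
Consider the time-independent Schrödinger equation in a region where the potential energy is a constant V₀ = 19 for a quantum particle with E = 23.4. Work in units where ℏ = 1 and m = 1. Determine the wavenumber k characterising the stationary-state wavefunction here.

k = 2.97

With E > V₀ the solution is oscillatory, ψ ∝ e^{±ikx} with k = √(2m(E − V₀))/ℏ.
k = √(2 × 1 × 4.4) = 2.966.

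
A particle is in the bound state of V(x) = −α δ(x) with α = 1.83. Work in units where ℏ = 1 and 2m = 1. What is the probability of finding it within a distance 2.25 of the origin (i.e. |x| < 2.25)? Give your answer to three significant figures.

The normalised bound state is ψ = √κ e^{−κ|x|} with κ = mα/ℏ² = 0.9150.
P(|x| < d) = ∫_{−d}^{d} κ e^{−2κ|x|} dx = 1 − e^{−2κd} = 1 − e^{−4.118} = 0.9837.

P = 0.984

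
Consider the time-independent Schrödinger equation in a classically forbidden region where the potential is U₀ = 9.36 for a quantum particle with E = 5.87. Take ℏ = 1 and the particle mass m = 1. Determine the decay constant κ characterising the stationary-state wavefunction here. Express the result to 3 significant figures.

κ = 2.64

Since E < U₀ the TISE in this region is ψ'' = κ²ψ with κ = √(2m(U₀ − E))/ℏ.
κ = √(2 × 1 × 3.49) = 2.642.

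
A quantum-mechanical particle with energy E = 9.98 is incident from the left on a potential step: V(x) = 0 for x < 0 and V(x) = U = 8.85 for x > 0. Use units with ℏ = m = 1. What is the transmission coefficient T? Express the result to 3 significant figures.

On each side the TISE gives plane waves with k = √(2m(E − V))/ℏ: k₁ = √(2·1·9.98) = 4.468, k₂ = √(2·1·1.13) = 1.503.
Matching ψ and ψ′ at x = 0 gives r = (k₁ − k₂)/(k₁ + k₂), so R = r² = 0.2465 and T = 1 − R = 0.7535.

T = 0.754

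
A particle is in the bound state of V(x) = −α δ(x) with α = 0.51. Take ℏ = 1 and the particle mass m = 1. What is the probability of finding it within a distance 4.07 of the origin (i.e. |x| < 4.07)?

The normalised bound state is ψ = √κ e^{−κ|x|} with κ = mα/ℏ² = 0.5100.
P(|x| < d) = ∫_{−d}^{d} κ e^{−2κ|x|} dx = 1 − e^{−2κd} = 1 − e^{−4.151} = 0.9843.

P = 0.984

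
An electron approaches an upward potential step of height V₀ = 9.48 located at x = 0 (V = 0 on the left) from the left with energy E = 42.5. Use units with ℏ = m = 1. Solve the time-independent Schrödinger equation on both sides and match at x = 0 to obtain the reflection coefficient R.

R = 0.00397

The wavenumbers are k₁ = √(2mE)/ℏ = 9.220 on the left and k₂ = √(2m(E − V₀))/ℏ = 8.126 on the right.
Matching ψ and ψ′ at x = 0 gives r = (k₁ − k₂)/(k₁ + k₂), so R = r² = 0.003971 and T = 1 − R = 0.9960.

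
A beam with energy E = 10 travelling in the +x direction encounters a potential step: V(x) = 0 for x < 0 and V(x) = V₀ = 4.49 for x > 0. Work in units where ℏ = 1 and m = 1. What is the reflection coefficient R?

On each side the TISE gives plane waves with k = √(2m(E − V))/ℏ: k₁ = √(2·1·10) = 4.472, k₂ = √(2·1·5.51) = 3.320.
Continuity of ψ and ψ′ at the step yields the reflection amplitude r = (k₁ − k₂)/(k₁ + k₂) = 0.1479; thus R = |r|² = 0.02188, T = 0.9781.

R = 0.0219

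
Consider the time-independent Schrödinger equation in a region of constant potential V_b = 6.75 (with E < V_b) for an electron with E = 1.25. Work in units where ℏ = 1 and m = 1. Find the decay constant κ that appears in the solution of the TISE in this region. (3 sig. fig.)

Since E < V_b the TISE in this region is ψ'' = κ²ψ with κ = √(2m(V_b − E))/ℏ.
κ = √(2 × 1 × 5.5) = 3.317.

κ = 3.32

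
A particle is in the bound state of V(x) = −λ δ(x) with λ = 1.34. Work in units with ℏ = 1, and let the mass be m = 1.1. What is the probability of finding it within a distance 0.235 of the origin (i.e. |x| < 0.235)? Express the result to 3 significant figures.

The normalised bound state is ψ = √κ e^{−κ|x|} with κ = mλ/ℏ² = 1.474.
P(|x| < d) = ∫_{−d}^{d} κ e^{−2κ|x|} dx = 1 − e^{−2κd} = 1 − e^{−0.6928} = 0.4998.

P = 0.500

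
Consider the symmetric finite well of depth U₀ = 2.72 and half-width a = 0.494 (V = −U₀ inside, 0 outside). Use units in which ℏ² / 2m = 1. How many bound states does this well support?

The dimensionless depth is z₀ = a√(2mU₀)/ℏ = 0.494 × √(2.720) = 0.8147.
A new bound state (alternating even/odd) appears each time z₀ passes a multiple of π/2, so N = ⌊2z₀/π⌋ + 1 = ⌊0.5187⌋ + 1 = 1.

N = 1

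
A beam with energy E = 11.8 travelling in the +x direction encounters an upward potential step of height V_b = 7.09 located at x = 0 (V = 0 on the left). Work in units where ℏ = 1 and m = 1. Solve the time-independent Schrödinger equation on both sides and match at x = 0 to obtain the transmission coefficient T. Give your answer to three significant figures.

The wavenumbers are k₁ = √(2mE)/ℏ = 4.858 on the left and k₂ = √(2m(E − V_b))/ℏ = 3.069 on the right.
Continuity of ψ and ψ′ at the step yields the reflection amplitude r = (k₁ − k₂)/(k₁ + k₂) = 0.2257; thus R = |r|² = 0.05092, T = 0.9491.

T = 0.949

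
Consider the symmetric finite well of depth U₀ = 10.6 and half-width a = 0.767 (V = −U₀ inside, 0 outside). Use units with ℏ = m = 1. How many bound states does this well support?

N = 3

The dimensionless depth is z₀ = a√(2mU₀)/ℏ = 0.767 × √(21.20) = 3.532.
A new bound state (alternating even/odd) appears each time z₀ passes a multiple of π/2, so N = ⌊2z₀/π⌋ + 1 = ⌊2.248⌋ + 1 = 3.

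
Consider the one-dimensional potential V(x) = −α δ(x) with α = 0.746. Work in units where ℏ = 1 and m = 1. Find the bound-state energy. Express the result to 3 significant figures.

For x ≠ 0 the bound state is ψ ∝ e^{−κ|x|}; integrating the TISE across the delta gives the cusp condition 2κ = 2mα/ℏ², so κ = 0.7460.
Then E = −ℏ²κ²/(2m) = −mα²/(2ℏ²) = -0.2783.

E = -0.278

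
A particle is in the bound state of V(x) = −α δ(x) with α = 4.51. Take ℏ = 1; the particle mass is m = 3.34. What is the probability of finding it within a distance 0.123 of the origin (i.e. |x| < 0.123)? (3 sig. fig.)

P = 0.975

The normalised bound state is ψ = √κ e^{−κ|x|} with κ = mα/ℏ² = 15.06.
P(|x| < d) = ∫_{−d}^{d} κ e^{−2κ|x|} dx = 1 − e^{−2κd} = 1 − e^{−3.706} = 0.9754.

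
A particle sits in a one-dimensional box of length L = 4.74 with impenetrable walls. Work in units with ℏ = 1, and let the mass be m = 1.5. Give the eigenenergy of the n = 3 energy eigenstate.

The infinite-well eigenfunctions ψ_n = √(2/L) sin(nπx/L) vanish at both walls, giving E_n = n²π²ℏ²/(2mL²).
E_3 = 3² × π² / (2 × 1.5 × 4.74²) = 1.318.

E = 1.32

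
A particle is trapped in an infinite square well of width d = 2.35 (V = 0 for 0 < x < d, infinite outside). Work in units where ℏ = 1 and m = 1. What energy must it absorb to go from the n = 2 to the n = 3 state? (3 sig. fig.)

E_n = n²π²ℏ²/(2md²), so ΔE = (3² − 2²) π²ℏ²/(2md²).
ΔE = 5 × π² / (2 × 1 × 2.35²) = 4.468.

ΔE = 4.47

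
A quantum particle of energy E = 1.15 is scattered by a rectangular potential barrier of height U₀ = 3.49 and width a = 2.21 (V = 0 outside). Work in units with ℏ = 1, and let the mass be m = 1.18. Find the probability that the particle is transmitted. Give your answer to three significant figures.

T = 0.000109

Since E < U₀ the interior solution is evanescent with decay constant κ = √(2m(U₀ − E))/ℏ = 2.350.
κa = 5.193, sinh(κa) = 90.04.
Matching ψ, ψ′ at both faces gives T = [1 + U₀² sinh²(κa) / (4E(U₀ − E))]⁻¹ = 1/9175 = 0.000109.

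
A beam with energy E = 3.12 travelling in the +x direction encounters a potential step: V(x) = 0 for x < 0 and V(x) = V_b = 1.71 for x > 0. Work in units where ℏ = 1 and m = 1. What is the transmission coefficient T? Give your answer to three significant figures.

T = 0.962

The wavenumbers are k₁ = √(2mE)/ℏ = 2.498 on the left and k₂ = √(2m(E − V_b))/ℏ = 1.679 on the right.
Continuity of ψ and ψ′ at the step yields the reflection amplitude r = (k₁ − k₂)/(k₁ + k₂) = 0.1960; thus R = |r|² = 0.03841, T = 0.9616.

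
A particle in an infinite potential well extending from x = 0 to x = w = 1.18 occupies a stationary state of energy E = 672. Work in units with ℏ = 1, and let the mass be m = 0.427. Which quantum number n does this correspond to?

From E_n = n²π²ℏ²/(2mw²) invert to n = √(2mw²E)/(πℏ).
n = (1.18/π) × √(2 × 0.427 × 672) = 8.998 → n = 9.

n = 9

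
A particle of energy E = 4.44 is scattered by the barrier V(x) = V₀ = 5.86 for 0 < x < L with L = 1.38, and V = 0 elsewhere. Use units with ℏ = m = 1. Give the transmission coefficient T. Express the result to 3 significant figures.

T = 0.0278

E < V₀: inside the barrier ψ ∝ e^{±κx} with κ = √(2m(V₀ − E))/ℏ = 1.685.
κL = 2.326, sinh(κL) = 5.068.
The exact tunnelling result is T⁻¹ = 1 + V₀² sinh²(κL) / [4E(V₀ − E)] = 35.97, so T = 0.0278.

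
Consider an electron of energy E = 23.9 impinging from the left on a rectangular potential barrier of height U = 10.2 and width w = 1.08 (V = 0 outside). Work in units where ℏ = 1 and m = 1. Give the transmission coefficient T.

Above the barrier the interior wavenumber is k₂ = √(2m(E − U))/ℏ = 5.235, giving phase k₂w = 5.653.
T = [1 + U² sin²(k₂w) / (4E(E − U))]⁻¹ = 1/1.028 = 0.973.

T = 0.973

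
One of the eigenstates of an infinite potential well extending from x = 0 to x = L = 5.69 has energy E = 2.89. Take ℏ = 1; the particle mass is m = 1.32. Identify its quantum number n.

For an infinite well E_n = n²π²ℏ²/(2mL²), so n = (L/πℏ)√(2mE).
n = (5.69/π) × √(2 × 1.32 × 2.89) = 5.003 → n = 5.

n = 5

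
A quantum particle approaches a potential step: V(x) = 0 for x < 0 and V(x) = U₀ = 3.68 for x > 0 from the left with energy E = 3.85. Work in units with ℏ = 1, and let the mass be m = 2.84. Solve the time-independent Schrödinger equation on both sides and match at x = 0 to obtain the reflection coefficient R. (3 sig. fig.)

On each side the TISE gives plane waves with k = √(2m(E − V))/ℏ: k₁ = √(2·2.84·3.85) = 4.676, k₂ = √(2·2.84·0.17) = 0.9826.
Matching ψ and ψ′ at x = 0 gives r = (k₁ − k₂)/(k₁ + k₂), so R = r² = 0.4260 and T = 1 − R = 0.5740.

R = 0.426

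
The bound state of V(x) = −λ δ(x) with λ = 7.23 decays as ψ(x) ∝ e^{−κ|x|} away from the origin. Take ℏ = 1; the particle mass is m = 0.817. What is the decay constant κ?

κ = 5.91

Integrating the TISE across x = 0 gives the cusp condition ψ'(0⁺) − ψ'(0⁻) = −(2mλ/ℏ²)ψ(0).
With ψ ∝ e^{−κ|x|} this yields −2κ = −2mλ/ℏ², so κ = mλ/ℏ² = 5.907.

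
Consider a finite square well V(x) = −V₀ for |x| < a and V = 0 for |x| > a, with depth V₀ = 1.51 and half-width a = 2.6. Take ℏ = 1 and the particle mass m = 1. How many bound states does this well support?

Define the well-strength parameter z₀ = (a/ℏ)√(2mV₀) = 2.6 × √(2·1·1.51) = 4.518.
A new bound state (alternating even/odd) appears each time z₀ passes a multiple of π/2, so N = ⌊2z₀/π⌋ + 1 = ⌊2.876⌋ + 1 = 3.

N = 3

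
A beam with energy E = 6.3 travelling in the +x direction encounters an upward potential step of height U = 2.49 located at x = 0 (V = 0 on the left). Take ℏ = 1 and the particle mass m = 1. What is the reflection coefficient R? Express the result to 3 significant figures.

The wavenumbers are k₁ = √(2mE)/ℏ = 3.550 on the left and k₂ = √(2m(E − U))/ℏ = 2.760 on the right.
Matching ψ and ψ′ at x = 0 gives r = (k₁ − k₂)/(k₁ + k₂), so R = r² = 0.01564 and T = 1 − R = 0.9844.

R = 0.0156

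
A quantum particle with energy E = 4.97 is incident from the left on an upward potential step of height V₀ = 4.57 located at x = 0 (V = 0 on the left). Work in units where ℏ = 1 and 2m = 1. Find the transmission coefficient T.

On each side the TISE gives plane waves with k = √(2m(E − V))/ℏ: k₁ = √(2·½·4.97) = 2.229, k₂ = √(2·½·0.4) = 0.6325.
Matching ψ and ψ′ at x = 0 gives r = (k₁ − k₂)/(k₁ + k₂), so R = r² = 0.3114 and T = 1 − R = 0.6886.

T = 0.689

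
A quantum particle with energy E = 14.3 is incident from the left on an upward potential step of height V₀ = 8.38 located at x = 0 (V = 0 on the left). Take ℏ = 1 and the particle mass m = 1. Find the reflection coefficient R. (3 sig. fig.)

R = 0.0471

The wavenumbers are k₁ = √(2mE)/ℏ = 5.348 on the left and k₂ = √(2m(E − V₀))/ℏ = 3.441 on the right.
Matching ψ and ψ′ at x = 0 gives r = (k₁ − k₂)/(k₁ + k₂), so R = r² = 0.04708 and T = 1 − R = 0.9529.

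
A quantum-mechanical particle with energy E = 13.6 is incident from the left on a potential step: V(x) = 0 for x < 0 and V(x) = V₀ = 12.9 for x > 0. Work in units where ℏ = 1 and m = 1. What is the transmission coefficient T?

The wavenumbers are k₁ = √(2mE)/ℏ = 5.215 on the left and k₂ = √(2m(E − V₀))/ℏ = 1.183 on the right.
Matching ψ and ψ′ at x = 0 gives r = (k₁ − k₂)/(k₁ + k₂), so R = r² = 0.3971 and T = 1 − R = 0.6029.

T = 0.603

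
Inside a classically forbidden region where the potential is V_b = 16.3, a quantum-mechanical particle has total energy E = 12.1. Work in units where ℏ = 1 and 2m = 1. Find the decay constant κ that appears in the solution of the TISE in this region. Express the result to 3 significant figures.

κ = 2.05

Since E < V_b the TISE in this region is ψ'' = κ²ψ with κ = √(2m(V_b − E))/ℏ.
κ = √(2 × 0.5 × 4.2) = 2.049.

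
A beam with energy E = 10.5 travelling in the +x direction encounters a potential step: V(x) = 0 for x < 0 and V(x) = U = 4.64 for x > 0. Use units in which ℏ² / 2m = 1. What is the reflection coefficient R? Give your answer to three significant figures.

The wavenumbers are k₁ = √(2mE)/ℏ = 3.240 on the left and k₂ = √(2m(E − U))/ℏ = 2.421 on the right.
Continuity of ψ and ψ′ at the step yields the reflection amplitude r = (k₁ − k₂)/(k₁ + k₂) = 0.1448; thus R = |r|² = 0.02096, T = 0.9790.

R = 0.0210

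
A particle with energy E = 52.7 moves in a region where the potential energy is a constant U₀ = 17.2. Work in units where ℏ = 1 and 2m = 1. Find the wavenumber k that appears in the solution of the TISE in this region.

With E > U₀ the solution is oscillatory, ψ ∝ e^{±ikx} with k = √(2m(E − U₀))/ℏ.
k = √(2 × 0.5 × 35.5) = 5.958.

k = 5.96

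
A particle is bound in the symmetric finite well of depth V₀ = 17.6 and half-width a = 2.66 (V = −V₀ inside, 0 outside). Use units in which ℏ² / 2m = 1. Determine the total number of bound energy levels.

Define the well-strength parameter z₀ = (a/ℏ)√(2mV₀) = 2.66 × √(2·0.5·17.6) = 11.16.
A new bound state (alternating even/odd) appears each time z₀ passes a multiple of π/2, so N = ⌊2z₀/π⌋ + 1 = ⌊7.104⌋ + 1 = 8.

N = 8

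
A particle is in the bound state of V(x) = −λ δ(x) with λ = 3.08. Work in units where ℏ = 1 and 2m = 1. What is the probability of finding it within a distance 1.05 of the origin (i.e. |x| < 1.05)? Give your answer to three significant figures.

P = 0.961

The normalised bound state is ψ = √κ e^{−κ|x|} with κ = mλ/ℏ² = 1.540.
P(|x| < d) = ∫_{−d}^{d} κ e^{−2κ|x|} dx = 1 − e^{−2κd} = 1 − e^{−3.234} = 0.9606.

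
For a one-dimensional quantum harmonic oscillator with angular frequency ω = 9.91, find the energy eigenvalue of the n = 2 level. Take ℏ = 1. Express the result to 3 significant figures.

Using E_n = (n + ½)ℏω: E_2 = 2.5 × 9.91 = 24.78.

E = 24.8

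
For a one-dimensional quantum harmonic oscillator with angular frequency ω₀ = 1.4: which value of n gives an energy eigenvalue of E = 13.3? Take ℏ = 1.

n = 9

E_n = ℏω₀(n + ½) ⇒ n = E/(ℏω₀) − ½ = 13.3/1.4 − 0.5 = 9.000 → n = 9.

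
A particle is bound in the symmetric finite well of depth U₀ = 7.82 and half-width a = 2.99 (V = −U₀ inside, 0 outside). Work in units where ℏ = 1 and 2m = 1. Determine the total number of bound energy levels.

Define the well-strength parameter z₀ = (a/ℏ)√(2mU₀) = 2.99 × √(2·0.5·7.82) = 8.361.
A new bound state (alternating even/odd) appears each time z₀ passes a multiple of π/2, so N = ⌊2z₀/π⌋ + 1 = ⌊5.323⌋ + 1 = 6.

N = 6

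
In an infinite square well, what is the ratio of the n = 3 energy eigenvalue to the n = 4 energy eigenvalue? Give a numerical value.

0.5625

E_n = n²π²ℏ²/(2mL²) so the ratio is n₂²/n₁² = 9/16 = 0.5625.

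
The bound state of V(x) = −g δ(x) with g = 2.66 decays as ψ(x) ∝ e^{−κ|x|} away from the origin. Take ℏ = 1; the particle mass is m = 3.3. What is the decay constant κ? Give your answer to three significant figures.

Integrating the TISE across x = 0 gives the cusp condition ψ'(0⁺) − ψ'(0⁻) = −(2mg/ℏ²)ψ(0).
With ψ ∝ e^{−κ|x|} this yields −2κ = −2mg/ℏ², so κ = mg/ℏ² = 8.778.

κ = 8.78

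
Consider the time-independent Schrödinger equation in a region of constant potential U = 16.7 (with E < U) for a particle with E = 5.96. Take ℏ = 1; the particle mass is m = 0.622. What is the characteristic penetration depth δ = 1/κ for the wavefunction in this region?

Since E < U the TISE in this region is ψ'' = κ²ψ with κ = √(2m(U − E))/ℏ.
κ = √(2 × 0.622 × 10.74) = 3.655. The penetration depth is δ = 1/κ = 0.274.

δ = 0.274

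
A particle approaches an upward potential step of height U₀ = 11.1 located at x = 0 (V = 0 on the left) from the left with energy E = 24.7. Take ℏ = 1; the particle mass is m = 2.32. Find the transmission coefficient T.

The wavenumbers are k₁ = √(2mE)/ℏ = 10.71 on the left and k₂ = √(2m(E − U₀))/ℏ = 7.944 on the right.
Matching ψ and ψ′ at x = 0 gives r = (k₁ − k₂)/(k₁ + k₂), so R = r² = 0.02193 and T = 1 − R = 0.9781.

T = 0.978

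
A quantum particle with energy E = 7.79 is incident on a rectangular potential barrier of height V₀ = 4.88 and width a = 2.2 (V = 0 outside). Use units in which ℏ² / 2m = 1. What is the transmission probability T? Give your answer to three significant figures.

E > V₀: inside the barrier k₂ = √(2m(E − V₀))/ℏ = 1.706, k₂a = 3.753.
Matching at both interfaces gives T⁻¹ = 1 + V₀² sin²(k₂a) / [4E(E − V₀)] = 1.087, hence T = 0.920.

T = 0.920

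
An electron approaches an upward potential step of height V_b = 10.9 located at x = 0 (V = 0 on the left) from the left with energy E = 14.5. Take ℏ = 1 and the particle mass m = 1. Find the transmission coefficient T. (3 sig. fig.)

T = 0.888

On each side the TISE gives plane waves with k = √(2m(E − V))/ℏ: k₁ = √(2·1·14.5) = 5.385, k₂ = √(2·1·3.6) = 2.683.
Continuity of ψ and ψ′ at the step yields the reflection amplitude r = (k₁ − k₂)/(k₁ + k₂) = 0.3349; thus R = |r|² = 0.1121, T = 0.8879.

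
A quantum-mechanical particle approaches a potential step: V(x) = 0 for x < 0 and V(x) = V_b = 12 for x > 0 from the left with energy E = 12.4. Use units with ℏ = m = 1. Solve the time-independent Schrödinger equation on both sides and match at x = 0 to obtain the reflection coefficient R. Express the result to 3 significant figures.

On each side the TISE gives plane waves with k = √(2m(E − V))/ℏ: k₁ = √(2·1·12.4) = 4.980, k₂ = √(2·1·0.4) = 0.8944.
Continuity of ψ and ψ′ at the step yields the reflection amplitude r = (k₁ − k₂)/(k₁ + k₂) = 0.6955; thus R = |r|² = 0.4837, T = 0.5163.

R = 0.484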